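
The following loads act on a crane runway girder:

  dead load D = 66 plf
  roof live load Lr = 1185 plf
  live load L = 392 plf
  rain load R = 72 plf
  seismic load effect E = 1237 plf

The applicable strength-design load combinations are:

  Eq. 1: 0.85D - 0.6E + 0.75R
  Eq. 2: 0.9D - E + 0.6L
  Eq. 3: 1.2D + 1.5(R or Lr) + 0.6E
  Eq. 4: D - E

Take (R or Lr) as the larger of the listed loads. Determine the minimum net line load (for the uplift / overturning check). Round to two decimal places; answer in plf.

-1171.00 plf

(R or Lr) → Lr = 1185 plf.
Eq. 1: 0.85(66) - 0.6(1237) + 0.75(72) = -632.10
Eq. 2: 0.9(66) - 1.0(1237) + 0.6(392) = -942.40
Eq. 3: 1.2(66) + 1.5(1185) + 0.6(1237) = 2598.90
Eq. 4: 1.0(66) - 1.0(1237) = -1171.00
Combination 4 gives the minimum: -1171.00 plf.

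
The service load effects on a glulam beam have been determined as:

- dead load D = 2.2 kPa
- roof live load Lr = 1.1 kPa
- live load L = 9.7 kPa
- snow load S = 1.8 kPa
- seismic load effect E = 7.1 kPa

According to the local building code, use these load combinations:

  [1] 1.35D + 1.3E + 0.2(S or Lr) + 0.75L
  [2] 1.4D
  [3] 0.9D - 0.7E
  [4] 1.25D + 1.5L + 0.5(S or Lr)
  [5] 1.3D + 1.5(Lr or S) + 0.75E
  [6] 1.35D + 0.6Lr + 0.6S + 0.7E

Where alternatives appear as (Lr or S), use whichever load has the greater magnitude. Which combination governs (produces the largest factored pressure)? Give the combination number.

Combination 1

(S or Lr) → S = 1.8 kPa; (Lr or S) → S = 1.8 kPa.
[1] 1.35(2.2) + 1.3(7.1) + 0.2(1.8) + 0.75(9.7) = 19.84
[2] 1.4(2.2) = 3.08
[3] 0.9(2.2) - 0.7(7.1) = -2.99
[4] 1.25(2.2) + 1.5(9.7) + 0.5(1.8) = 18.20
[5] 1.3(2.2) + 1.5(1.8) + 0.75(7.1) = 10.89
[6] 1.35(2.2) + 0.6(1.1) + 0.6(1.8) + 0.7(7.1) = 9.68
The largest value is 19.84 kPa from combination 1.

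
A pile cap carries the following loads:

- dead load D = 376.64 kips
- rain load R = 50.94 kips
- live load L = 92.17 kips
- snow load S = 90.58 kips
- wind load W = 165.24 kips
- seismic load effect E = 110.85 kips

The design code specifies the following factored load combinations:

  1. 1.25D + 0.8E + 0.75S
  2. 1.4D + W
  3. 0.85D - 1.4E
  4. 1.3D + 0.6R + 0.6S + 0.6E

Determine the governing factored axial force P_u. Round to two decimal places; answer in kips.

692.54 kips

1. 1.25(376.64) + 0.8(110.85) + 0.75(90.58) = 470.80 + 88.68 + 67.94 = 627.42
2. 1.4(376.64) + 1.0(165.24) = 527.30 + 165.24 = 692.54
3. 0.85(376.64) - 1.4(110.85) = 320.14 - 155.19 = 164.95
4. 1.3(376.64) + 0.6(50.94) + 0.6(90.58) + 0.6(110.85) = 489.63 + 30.56 + 54.35 + 66.51 = 641.05
Maximum is from combination 2.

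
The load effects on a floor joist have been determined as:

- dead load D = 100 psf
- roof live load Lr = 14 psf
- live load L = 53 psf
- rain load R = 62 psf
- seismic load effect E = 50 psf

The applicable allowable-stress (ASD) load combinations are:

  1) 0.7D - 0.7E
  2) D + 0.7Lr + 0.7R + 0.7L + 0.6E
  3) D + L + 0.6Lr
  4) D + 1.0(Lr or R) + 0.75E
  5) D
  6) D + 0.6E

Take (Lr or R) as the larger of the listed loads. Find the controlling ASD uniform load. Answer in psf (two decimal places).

(Lr or R) → R = 62 psf.
1) 0.7(100) - 0.7(50) = 70.00 - 35.00 = 35.00
2) 1.0(100) + 0.7(14) + 0.7(62) + 0.7(53) + 0.6(50) = 100.00 + 9.80 + 43.40 + 37.10 + 30.00 = 220.30
3) 1.0(100) + 1.0(53) + 0.6(14) = 100.00 + 53.00 + 8.40 = 161.40
4) 1.0(100) + 1.0(62) + 0.75(50) = 100.00 + 62.00 + 37.50 = 199.50
5) 1.0(100) = 100.00
6) 1.0(100) + 0.6(50) = 100.00 + 30.00 = 130.00
Combination 2 governs: q = 220.30 psf.

220.30 psf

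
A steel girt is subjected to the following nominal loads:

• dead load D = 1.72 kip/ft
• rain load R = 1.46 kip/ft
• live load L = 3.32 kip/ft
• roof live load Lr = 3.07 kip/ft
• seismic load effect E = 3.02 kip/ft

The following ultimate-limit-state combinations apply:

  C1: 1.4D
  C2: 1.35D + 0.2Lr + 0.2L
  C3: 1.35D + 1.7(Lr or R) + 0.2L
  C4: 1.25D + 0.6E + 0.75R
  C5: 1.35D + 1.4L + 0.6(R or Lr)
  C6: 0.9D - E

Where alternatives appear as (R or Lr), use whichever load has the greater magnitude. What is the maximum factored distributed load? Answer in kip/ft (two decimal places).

(Lr or R) → Lr = 3.07 kip/ft; (R or Lr) → Lr = 3.07 kip/ft.
C1: 1.4(1.72) = 2.41
C2: 1.35(1.72) + 0.2(3.07) + 0.2(3.32) = 3.60
C3: 1.35(1.72) + 1.7(3.07) + 0.2(3.32) = 8.21
C4: 1.25(1.72) + 0.6(3.02) + 0.75(1.46) = 2.15 + 1.81 + 1.10 = 5.06
C5: 1.35(1.72) + 1.4(3.32) + 0.6(3.07) = 2.32 + 4.65 + 1.84 = 8.81
C6: 0.9(1.72) - 1.0(3.02) = 1.55 - 3.02 = -1.47
Combination 5 governs: w_u = 8.81 kip/ft.

8.81 kip/ft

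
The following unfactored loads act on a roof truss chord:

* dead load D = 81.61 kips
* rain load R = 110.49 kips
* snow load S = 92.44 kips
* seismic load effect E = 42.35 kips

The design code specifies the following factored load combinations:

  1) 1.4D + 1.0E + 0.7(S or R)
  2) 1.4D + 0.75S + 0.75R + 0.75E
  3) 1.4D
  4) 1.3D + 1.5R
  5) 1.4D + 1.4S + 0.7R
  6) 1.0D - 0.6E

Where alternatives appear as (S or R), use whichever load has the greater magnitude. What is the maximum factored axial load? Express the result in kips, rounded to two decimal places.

(S or R) → R = 110.49 kips.
1) 1.4(81.61) + 1.0(42.35) + 0.7(110.49) = 233.95
2) 1.4(81.61) + 0.75(92.44) + 0.75(110.49) + 0.75(42.35) = 114.25 + 69.33 + 82.87 + 31.76 = 298.21
3) 1.4(81.61) = 114.25
4) 1.3(81.61) + 1.5(110.49) = 106.09 + 165.74 = 271.83
5) 1.4(81.61) + 1.4(92.44) + 0.7(110.49) = 114.25 + 129.42 + 77.34 = 321.01
6) 1.0(81.61) - 0.6(42.35) = 81.61 - 25.41 = 56.20
The controlling combination is 5, giving 321.01 kips.

321.01 kips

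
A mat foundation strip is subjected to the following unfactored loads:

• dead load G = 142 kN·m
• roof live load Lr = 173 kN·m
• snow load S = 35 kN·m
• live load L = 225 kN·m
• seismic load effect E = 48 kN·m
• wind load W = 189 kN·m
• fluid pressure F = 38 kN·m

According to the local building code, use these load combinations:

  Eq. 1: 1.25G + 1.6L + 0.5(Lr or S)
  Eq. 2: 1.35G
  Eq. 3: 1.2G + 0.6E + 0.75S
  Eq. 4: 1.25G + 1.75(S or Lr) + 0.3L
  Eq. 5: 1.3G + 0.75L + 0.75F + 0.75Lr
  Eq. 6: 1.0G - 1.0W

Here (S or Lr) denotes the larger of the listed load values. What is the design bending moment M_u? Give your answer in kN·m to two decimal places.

624.00 kN·m

(Lr or S) → Lr = 173 kN·m; (S or Lr) → Lr = 173 kN·m.
Eq. 1: 1.25(142) + 1.6(225) + 0.5(173) = 177.50 + 360.00 + 86.50 = 624.00
Eq. 2: 1.35(142) = 191.70
Eq. 3: 1.2(142) + 0.6(48) + 0.75(35) = 170.40 + 28.80 + 26.25 = 225.45
Eq. 4: 1.25(142) + 1.75(173) + 0.3(225) = 177.50 + 302.75 + 67.50 = 547.75
Eq. 5: 1.3(142) + 0.75(225) + 0.75(38) + 0.75(173) = 184.60 + 168.75 + 28.50 + 129.75 = 511.60
Eq. 6: 1.0(142) - 1.0(189) = 142.00 - 189.00 = -47.00
Combination 1 governs: M_u = 624.00 kN·m.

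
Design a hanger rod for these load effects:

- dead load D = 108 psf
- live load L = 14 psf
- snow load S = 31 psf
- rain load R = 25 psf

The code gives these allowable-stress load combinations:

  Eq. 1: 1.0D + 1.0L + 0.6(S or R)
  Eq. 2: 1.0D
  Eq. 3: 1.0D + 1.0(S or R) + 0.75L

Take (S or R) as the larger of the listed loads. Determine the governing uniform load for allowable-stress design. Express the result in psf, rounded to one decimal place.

(S or R) → S = 31 psf.
Eq. 1: 1.0(108) + 1.0(14) + 0.6(31) = 108.0 + 14.0 + 18.6 = 140.6
Eq. 2: 1.0(108) = 108.0
Eq. 3: 1.0(108) + 1.0(31) + 0.75(14) = 108.0 + 31.0 + 10.5 = 149.5
Maximum is from combination 3.

149.5 psf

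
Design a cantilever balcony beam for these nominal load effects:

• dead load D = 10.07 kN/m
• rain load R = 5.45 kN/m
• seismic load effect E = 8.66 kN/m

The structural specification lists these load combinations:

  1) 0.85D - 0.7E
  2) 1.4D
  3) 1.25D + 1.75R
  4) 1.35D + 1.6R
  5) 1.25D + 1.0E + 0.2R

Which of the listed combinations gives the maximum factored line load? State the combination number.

1) 0.85(10.07) - 0.7(8.66) = 2.50
2) 1.4(10.07) = 14.10
3) 1.25(10.07) + 1.75(5.45) = 22.13
4) 1.35(10.07) + 1.6(5.45) = 22.31
5) 1.25(10.07) + 1.0(8.66) + 0.2(5.45) = 22.34
The largest value is 22.34 kN/m from combination 5.

Combination 5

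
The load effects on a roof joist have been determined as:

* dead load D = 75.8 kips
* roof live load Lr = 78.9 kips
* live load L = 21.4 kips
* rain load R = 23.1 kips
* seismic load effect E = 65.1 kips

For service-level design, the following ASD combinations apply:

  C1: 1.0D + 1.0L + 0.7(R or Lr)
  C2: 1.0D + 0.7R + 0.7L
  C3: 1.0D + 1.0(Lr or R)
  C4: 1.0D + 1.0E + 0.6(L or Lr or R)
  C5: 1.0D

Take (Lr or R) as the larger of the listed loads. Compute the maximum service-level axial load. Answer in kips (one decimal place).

(R or Lr) → Lr = 78.9 kips; (Lr or R) → Lr = 78.9 kips; (L or Lr or R) → Lr = 78.9 kips.
C1: 1.0(75.8) + 1.0(21.4) + 0.7(78.9) = 75.8 + 21.4 + 55.2 = 152.4
C2: 1.0(75.8) + 0.7(23.1) + 0.7(21.4) = 75.8 + 16.2 + 15.0 = 107.0
C3: 1.0(75.8) + 1.0(78.9) = 75.8 + 78.9 = 154.7
C4: 1.0(75.8) + 1.0(65.1) + 0.6(78.9) = 75.8 + 65.1 + 47.3 = 188.2
C5: 1.0(75.8) = 75.8
The controlling combination is 4, giving 188.2 kips.

188.2 kips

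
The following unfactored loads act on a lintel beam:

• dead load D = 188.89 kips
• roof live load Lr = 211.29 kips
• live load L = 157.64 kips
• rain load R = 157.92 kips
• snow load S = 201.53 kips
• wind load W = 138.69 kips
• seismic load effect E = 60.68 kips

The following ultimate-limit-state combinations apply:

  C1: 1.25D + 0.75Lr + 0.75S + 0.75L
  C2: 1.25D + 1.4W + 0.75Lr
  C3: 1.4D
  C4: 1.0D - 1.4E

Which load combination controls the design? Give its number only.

Combination 1

C1: 1.25(188.89) + 0.75(211.29) + 0.75(201.53) + 0.75(157.64) = 236.11 + 158.47 + 151.15 + 118.23 = 663.96
C2: 1.25(188.89) + 1.4(138.69) + 0.75(211.29) = 236.11 + 194.17 + 158.47 = 588.75
C3: 1.4(188.89) = 264.45
C4: 1.0(188.89) - 1.4(60.68) = 188.89 - 84.95 = 103.94
The largest value is 663.96 kips from combination 1.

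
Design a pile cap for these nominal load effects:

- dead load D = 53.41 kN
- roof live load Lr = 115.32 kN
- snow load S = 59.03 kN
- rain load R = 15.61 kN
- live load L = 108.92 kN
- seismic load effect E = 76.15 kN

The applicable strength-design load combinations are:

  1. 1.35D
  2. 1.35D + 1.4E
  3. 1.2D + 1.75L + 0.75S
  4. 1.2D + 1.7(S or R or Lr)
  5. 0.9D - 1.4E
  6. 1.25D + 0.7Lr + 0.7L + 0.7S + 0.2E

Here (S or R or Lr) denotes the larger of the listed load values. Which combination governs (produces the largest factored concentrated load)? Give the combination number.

(S or R or Lr) → Lr = 115.32 kN.
1. 1.35(53.41) = 72.10
2. 1.35(53.41) + 1.4(76.15) = 72.10 + 106.61 = 178.71
3. 1.2(53.41) + 1.75(108.92) + 0.75(59.03) = 64.09 + 190.61 + 44.27 = 298.97
4. 1.2(53.41) + 1.7(115.32) = 260.14
5. 0.9(53.41) - 1.4(76.15) = 48.07 - 106.61 = -58.54
6. 1.25(53.41) + 0.7(115.32) + 0.7(108.92) + 0.7(59.03) + 0.2(76.15) = 280.28
The largest value is 298.97 kN from combination 3.

Combination 3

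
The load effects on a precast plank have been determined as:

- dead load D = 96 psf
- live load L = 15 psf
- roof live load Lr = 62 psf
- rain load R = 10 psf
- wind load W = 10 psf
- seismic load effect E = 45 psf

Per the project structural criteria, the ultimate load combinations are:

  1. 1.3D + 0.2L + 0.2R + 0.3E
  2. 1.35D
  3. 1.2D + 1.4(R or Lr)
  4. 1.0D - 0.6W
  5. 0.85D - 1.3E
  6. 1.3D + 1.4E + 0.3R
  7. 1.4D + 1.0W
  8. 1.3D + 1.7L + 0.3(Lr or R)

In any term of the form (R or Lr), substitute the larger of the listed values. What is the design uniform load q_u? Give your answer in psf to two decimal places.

202.00 psf

(R or Lr) → Lr = 62 psf; (Lr or R) → Lr = 62 psf.
1. 1.3(96) + 0.2(15) + 0.2(10) + 0.3(45) = 124.80 + 3.00 + 2.00 + 13.50 = 143.30
2. 1.35(96) = 129.60
3. 1.2(96) + 1.4(62) = 115.20 + 86.80 = 202.00
4. 1.0(96) - 0.6(10) = 96.00 - 6.00 = 90.00
5. 0.85(96) - 1.3(45) = 81.60 - 58.50 = 23.10
6. 1.3(96) + 1.4(45) + 0.3(10) = 124.80 + 63.00 + 3.00 = 190.80
7. 1.4(96) + 1.0(10) = 134.40 + 10.00 = 144.40
8. 1.3(96) + 1.7(15) + 0.3(62) = 124.80 + 25.50 + 18.60 = 168.90
Maximum is from combination 3.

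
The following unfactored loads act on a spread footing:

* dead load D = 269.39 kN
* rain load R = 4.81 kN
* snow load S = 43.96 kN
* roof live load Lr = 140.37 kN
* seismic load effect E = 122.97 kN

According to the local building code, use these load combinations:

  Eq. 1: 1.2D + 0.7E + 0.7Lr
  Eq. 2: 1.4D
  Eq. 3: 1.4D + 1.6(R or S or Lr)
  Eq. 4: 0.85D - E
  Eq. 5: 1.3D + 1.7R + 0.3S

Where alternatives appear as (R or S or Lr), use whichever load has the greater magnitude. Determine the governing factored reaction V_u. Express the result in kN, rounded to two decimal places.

601.74 kN

(R or S or Lr) → Lr = 140.37 kN.
Eq. 1: 1.2(269.39) + 0.7(122.97) + 0.7(140.37) = 323.27 + 86.08 + 98.26 = 507.61
Eq. 2: 1.4(269.39) = 377.15
Eq. 3: 1.4(269.39) + 1.6(140.37) = 377.15 + 224.59 = 601.74
Eq. 4: 0.85(269.39) - 1.0(122.97) = 228.98 - 122.97 = 106.01
Eq. 5: 1.3(269.39) + 1.7(4.81) + 0.3(43.96) = 371.57
Combination 3 governs: V_u = 601.74 kN.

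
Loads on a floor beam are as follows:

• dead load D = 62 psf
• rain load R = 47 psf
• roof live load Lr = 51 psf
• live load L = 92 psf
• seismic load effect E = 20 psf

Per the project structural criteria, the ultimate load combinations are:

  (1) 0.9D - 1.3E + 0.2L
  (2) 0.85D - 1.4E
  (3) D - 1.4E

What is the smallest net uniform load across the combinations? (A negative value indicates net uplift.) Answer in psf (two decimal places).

24.70 psf

(1) 0.9(62) - 1.3(20) + 0.2(92) = 55.80 - 26.00 + 18.40 = 48.20
(2) 0.85(62) - 1.4(20) = 52.70 - 28.00 = 24.70
(3) 1.0(62) - 1.4(20) = 62.00 - 28.00 = 34.00
Combination 2 gives the minimum: 24.70 psf.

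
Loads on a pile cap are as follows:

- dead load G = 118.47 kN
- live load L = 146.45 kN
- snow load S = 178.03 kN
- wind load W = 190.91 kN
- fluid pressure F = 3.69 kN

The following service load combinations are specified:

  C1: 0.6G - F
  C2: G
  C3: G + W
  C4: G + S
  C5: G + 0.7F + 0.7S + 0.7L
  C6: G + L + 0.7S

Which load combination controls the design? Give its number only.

Combination 6

C1: 0.6(118.47) - 1.0(3.69) = 67.39
C2: 1.0(118.47) = 118.47
C3: 1.0(118.47) + 1.0(190.91) = 309.38
C4: 1.0(118.47) + 1.0(178.03) = 296.50
C5: 1.0(118.47) + 0.7(3.69) + 0.7(178.03) + 0.7(146.45) = 348.19
C6: 1.0(118.47) + 1.0(146.45) + 0.7(178.03) = 389.54
The largest value is 389.54 kN from combination 6.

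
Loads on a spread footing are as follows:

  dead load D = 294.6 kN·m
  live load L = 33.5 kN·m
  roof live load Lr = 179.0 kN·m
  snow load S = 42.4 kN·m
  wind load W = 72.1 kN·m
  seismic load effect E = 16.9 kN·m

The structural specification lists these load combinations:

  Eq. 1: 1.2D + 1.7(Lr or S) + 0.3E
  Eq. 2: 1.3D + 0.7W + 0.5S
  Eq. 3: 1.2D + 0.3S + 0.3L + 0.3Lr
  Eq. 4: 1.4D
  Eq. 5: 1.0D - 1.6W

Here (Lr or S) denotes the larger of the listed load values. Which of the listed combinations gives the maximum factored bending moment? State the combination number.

Combination 1

(Lr or S) → Lr = 179.0 kN·m.
Eq. 1: 1.2(294.6) + 1.7(179.0) + 0.3(16.9) = 662.89
Eq. 2: 1.3(294.6) + 0.7(72.1) + 0.5(42.4) = 454.65
Eq. 3: 1.2(294.6) + 0.3(42.4) + 0.3(33.5) + 0.3(179.0) = 429.99
Eq. 4: 1.4(294.6) = 412.44
Eq. 5: 1.0(294.6) - 1.6(72.1) = 179.24
The largest value is 662.89 kN·m from combination 1.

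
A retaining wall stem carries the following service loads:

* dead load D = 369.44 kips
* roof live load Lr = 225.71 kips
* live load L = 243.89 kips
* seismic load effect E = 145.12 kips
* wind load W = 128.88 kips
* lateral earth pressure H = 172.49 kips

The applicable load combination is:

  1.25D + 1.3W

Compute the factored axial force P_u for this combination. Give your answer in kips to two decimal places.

629.34 kips

1.25(369.44) + 1.3(128.88) = 461.80 + 167.54 = 629.34
P_u = 629.34 kips.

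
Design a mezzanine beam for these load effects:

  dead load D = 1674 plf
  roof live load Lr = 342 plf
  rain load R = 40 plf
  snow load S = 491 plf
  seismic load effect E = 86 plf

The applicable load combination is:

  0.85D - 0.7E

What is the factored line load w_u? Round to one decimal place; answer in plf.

1362.7 plf

0.85(1674) - 0.7(86) = 1422.9 - 60.2 = 1362.7
w_u = 1362.7 plf.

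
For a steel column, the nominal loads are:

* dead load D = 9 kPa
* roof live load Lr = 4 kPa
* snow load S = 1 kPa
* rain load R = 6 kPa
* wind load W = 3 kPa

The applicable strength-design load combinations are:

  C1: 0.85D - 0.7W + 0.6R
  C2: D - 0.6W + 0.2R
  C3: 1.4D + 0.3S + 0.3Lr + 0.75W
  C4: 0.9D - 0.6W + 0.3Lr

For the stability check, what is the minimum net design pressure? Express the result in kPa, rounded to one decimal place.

C1: 0.85(9) - 0.7(3) + 0.6(6) = 7.7 - 2.1 + 3.6 = 9.2
C2: 1.0(9) - 0.6(3) + 0.2(6) = 9.0 - 1.8 + 1.2 = 8.4
C3: 1.4(9) + 0.3(1) + 0.3(4) + 0.75(3) = 12.6 + 0.3 + 1.2 + 2.3 = 16.4
C4: 0.9(9) - 0.6(3) + 0.3(4) = 8.1 - 1.8 + 1.2 = 7.5
Combination 4 gives the minimum: 7.5 kPa.

7.5 kPa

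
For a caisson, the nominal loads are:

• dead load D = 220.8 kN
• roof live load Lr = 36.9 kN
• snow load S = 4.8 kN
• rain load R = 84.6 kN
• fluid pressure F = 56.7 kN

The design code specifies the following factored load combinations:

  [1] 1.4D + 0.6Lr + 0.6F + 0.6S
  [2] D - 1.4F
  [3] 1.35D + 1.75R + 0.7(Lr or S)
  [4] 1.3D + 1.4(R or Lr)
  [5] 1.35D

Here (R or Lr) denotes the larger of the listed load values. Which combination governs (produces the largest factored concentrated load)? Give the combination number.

Combination 3

(Lr or S) → Lr = 36.9 kN; (R or Lr) → R = 84.6 kN.
[1] 1.4(220.8) + 0.6(36.9) + 0.6(56.7) + 0.6(4.8) = 368.2
[2] 1.0(220.8) - 1.4(56.7) = 220.8 - 79.4 = 141.4
[3] 1.35(220.8) + 1.75(84.6) + 0.7(36.9) = 298.1 + 148.1 + 25.8 = 472.0
[4] 1.3(220.8) + 1.4(84.6) = 405.5
[5] 1.35(220.8) = 298.1
The largest value is 472.0 kN from combination 3.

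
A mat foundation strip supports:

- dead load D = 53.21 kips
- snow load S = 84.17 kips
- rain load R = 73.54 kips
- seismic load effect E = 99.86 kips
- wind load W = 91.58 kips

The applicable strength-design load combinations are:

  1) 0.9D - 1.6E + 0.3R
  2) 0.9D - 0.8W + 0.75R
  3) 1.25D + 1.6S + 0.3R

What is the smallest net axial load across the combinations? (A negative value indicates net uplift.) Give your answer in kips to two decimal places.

1) 0.9(53.21) - 1.6(99.86) + 0.3(73.54) = -89.83
2) 0.9(53.21) - 0.8(91.58) + 0.75(73.54) = 29.78
3) 1.25(53.21) + 1.6(84.17) + 0.3(73.54) = 223.25
Combination 1 gives the minimum: -89.83 kips.

-89.83 kips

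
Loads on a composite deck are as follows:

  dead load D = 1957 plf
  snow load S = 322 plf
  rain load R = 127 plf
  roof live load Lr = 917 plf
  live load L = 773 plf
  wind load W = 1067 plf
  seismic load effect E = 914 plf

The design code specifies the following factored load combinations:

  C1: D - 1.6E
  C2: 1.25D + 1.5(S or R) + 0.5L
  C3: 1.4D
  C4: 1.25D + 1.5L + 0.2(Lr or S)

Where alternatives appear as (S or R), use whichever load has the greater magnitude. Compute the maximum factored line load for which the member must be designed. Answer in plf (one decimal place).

3789.2 plf

(S or R) → S = 322 plf; (Lr or S) → Lr = 917 plf.
C1: 1.0(1957) - 1.6(914) = 1957.0 - 1462.4 = 494.6
C2: 1.25(1957) + 1.5(322) + 0.5(773) = 2446.3 + 483.0 + 386.5 = 3315.8
C3: 1.4(1957) = 2739.8
C4: 1.25(1957) + 1.5(773) + 0.2(917) = 2446.3 + 1159.5 + 183.4 = 3789.2
Combination 4 governs: w_u = 3789.2 plf.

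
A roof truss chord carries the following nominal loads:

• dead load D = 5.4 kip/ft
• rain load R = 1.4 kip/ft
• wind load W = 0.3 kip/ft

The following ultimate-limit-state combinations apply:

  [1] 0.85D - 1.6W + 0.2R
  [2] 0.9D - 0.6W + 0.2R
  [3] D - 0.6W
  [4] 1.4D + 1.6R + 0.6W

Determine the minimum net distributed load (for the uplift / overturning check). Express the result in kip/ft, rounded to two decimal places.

4.39 kip/ft

[1] 0.85(5.4) - 1.6(0.3) + 0.2(1.4) = 4.59 - 0.48 + 0.28 = 4.39
[2] 0.9(5.4) - 0.6(0.3) + 0.2(1.4) = 4.86 - 0.18 + 0.28 = 4.96
[3] 1.0(5.4) - 0.6(0.3) = 5.40 - 0.18 = 5.22
[4] 1.4(5.4) + 1.6(1.4) + 0.6(0.3) = 7.56 + 2.24 + 0.18 = 9.98
Combination 1 gives the minimum: 4.39 kip/ft.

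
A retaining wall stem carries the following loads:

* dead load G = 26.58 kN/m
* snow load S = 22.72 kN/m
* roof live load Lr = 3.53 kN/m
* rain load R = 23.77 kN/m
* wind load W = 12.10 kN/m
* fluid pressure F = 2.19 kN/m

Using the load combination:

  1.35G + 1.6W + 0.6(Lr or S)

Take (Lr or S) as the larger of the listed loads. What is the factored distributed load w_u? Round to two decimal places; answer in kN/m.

(Lr or S) → S = 22.72 kN/m.
1.35(26.58) + 1.6(12.10) + 0.6(22.72) = 68.88
w_u = 68.88 kN/m.

68.88 kN/m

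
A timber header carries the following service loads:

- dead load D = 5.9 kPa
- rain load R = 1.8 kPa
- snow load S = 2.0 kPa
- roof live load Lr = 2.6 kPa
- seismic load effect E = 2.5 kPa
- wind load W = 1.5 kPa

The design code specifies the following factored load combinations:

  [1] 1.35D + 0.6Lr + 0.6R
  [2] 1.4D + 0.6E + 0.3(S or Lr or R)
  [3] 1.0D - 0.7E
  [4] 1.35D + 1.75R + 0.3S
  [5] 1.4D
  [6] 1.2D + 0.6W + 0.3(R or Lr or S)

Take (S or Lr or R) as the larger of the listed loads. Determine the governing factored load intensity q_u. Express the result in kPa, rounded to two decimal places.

(S or Lr or R) → Lr = 2.6 kPa; (R or Lr or S) → Lr = 2.6 kPa.
[1] 1.35(5.9) + 0.6(2.6) + 0.6(1.8) = 10.61
[2] 1.4(5.9) + 0.6(2.5) + 0.3(2.6) = 10.54
[3] 1.0(5.9) - 0.7(2.5) = 4.15
[4] 1.35(5.9) + 1.75(1.8) + 0.3(2.0) = 11.72
[5] 1.4(5.9) = 8.26
[6] 1.2(5.9) + 0.6(1.5) + 0.3(2.6) = 8.76
Combination 4 governs: q_u = 11.72 kPa.

11.72 kPa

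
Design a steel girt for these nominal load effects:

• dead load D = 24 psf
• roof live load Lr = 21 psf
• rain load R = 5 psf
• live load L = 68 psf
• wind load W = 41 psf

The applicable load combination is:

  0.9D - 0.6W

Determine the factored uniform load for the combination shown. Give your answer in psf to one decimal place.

-3.0 psf

0.9(24) - 0.6(41) = 21.6 - 24.6 = -3.0
q_u = -3.0 psf.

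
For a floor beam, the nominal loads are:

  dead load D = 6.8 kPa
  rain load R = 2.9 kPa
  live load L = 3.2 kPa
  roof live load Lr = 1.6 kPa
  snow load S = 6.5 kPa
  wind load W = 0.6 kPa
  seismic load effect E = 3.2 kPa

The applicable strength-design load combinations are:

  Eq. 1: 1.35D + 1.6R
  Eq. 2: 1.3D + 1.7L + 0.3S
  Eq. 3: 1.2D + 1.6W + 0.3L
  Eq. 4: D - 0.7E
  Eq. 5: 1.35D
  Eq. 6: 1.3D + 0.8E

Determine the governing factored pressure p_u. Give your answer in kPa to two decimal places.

Eq. 1: 1.35(6.8) + 1.6(2.9) = 9.18 + 4.64 = 13.82
Eq. 2: 1.3(6.8) + 1.7(3.2) + 0.3(6.5) = 8.84 + 5.44 + 1.95 = 16.23
Eq. 3: 1.2(6.8) + 1.6(0.6) + 0.3(3.2) = 8.16 + 0.96 + 0.96 = 10.08
Eq. 4: 1.0(6.8) - 0.7(3.2) = 6.80 - 2.24 = 4.56
Eq. 5: 1.35(6.8) = 9.18
Eq. 6: 1.3(6.8) + 0.8(3.2) = 8.84 + 2.56 = 11.40
Combination 2 governs: p_u = 16.23 kPa.

16.23 kPa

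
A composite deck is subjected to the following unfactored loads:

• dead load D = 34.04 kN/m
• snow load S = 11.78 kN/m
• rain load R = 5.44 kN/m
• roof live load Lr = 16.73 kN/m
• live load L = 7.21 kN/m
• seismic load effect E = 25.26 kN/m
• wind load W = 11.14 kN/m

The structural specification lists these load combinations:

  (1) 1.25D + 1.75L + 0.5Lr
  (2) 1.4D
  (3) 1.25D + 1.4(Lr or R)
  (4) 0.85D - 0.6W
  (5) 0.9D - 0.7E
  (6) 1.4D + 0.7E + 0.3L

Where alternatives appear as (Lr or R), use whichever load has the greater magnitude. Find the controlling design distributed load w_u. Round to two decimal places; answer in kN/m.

(Lr or R) → Lr = 16.73 kN/m.
(1) 1.25(34.04) + 1.75(7.21) + 0.5(16.73) = 63.53
(2) 1.4(34.04) = 47.66
(3) 1.25(34.04) + 1.4(16.73) = 65.97
(4) 0.85(34.04) - 0.6(11.14) = 22.25
(5) 0.9(34.04) - 0.7(25.26) = 12.95
(6) 1.4(34.04) + 0.7(25.26) + 0.3(7.21) = 67.50
The controlling combination is 6, giving 67.50 kN/m.

67.50 kN/m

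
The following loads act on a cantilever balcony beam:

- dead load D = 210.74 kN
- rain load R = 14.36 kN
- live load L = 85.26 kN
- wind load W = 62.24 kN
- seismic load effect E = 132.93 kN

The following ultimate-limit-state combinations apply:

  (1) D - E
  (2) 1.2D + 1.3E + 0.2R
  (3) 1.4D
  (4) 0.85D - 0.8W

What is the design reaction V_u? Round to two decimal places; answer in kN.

428.57 kN

(1) 1.0(210.74) - 1.0(132.93) = 77.81
(2) 1.2(210.74) + 1.3(132.93) + 0.2(14.36) = 428.57
(3) 1.4(210.74) = 295.04
(4) 0.85(210.74) - 0.8(62.24) = 129.34
Combination 2 governs: V_u = 428.57 kN.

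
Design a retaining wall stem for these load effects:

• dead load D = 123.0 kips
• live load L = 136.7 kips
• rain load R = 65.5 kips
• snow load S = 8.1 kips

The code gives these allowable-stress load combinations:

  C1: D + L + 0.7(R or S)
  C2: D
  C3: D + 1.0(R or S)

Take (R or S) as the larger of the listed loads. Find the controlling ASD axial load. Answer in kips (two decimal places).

(R or S) → R = 65.5 kips.
C1: 1.0(123.0) + 1.0(136.7) + 0.7(65.5) = 123.00 + 136.70 + 45.85 = 305.55
C2: 1.0(123.0) = 123.00
C3: 1.0(123.0) + 1.0(65.5) = 123.00 + 65.50 = 188.50
The controlling combination is 1, giving 305.55 kips.

305.55 kips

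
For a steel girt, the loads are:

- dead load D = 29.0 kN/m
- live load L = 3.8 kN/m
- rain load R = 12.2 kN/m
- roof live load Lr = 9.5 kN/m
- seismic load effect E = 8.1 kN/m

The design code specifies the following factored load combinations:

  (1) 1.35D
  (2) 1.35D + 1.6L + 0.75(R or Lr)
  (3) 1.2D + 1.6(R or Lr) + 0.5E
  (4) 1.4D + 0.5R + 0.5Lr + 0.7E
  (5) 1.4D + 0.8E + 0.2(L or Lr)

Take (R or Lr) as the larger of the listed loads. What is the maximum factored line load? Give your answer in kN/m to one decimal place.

(R or Lr) → R = 12.2 kN/m; (L or Lr) → Lr = 9.5 kN/m.
(1) 1.35(29.0) = 39.2
(2) 1.35(29.0) + 1.6(3.8) + 0.75(12.2) = 54.4
(3) 1.2(29.0) + 1.6(12.2) + 0.5(8.1) = 34.8 + 19.5 + 4.1 = 58.4
(4) 1.4(29.0) + 0.5(12.2) + 0.5(9.5) + 0.7(8.1) = 57.1
(5) 1.4(29.0) + 0.8(8.1) + 0.2(9.5) = 40.6 + 6.5 + 1.9 = 49.0
The controlling combination is 3, giving 58.4 kN/m.

58.4 kN/m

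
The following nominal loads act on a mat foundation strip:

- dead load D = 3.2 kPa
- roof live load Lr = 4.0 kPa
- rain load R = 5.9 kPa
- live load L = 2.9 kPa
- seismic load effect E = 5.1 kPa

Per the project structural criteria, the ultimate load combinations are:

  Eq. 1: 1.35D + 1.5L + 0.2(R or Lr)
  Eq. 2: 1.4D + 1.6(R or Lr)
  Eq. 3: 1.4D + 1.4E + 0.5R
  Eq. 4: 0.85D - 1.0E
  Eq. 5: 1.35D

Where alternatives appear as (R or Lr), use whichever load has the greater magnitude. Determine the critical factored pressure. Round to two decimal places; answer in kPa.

14.57 kPa

(R or Lr) → R = 5.9 kPa.
Eq. 1: 1.35(3.2) + 1.5(2.9) + 0.2(5.9) = 9.85
Eq. 2: 1.4(3.2) + 1.6(5.9) = 13.92
Eq. 3: 1.4(3.2) + 1.4(5.1) + 0.5(5.9) = 14.57
Eq. 4: 0.85(3.2) - 1.0(5.1) = -2.38
Eq. 5: 1.35(3.2) = 4.32
Maximum is from combination 3.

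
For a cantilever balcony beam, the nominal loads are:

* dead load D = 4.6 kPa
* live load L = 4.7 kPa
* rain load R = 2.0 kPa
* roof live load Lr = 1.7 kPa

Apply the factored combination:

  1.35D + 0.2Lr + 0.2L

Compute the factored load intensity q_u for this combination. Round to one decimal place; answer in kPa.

7.5 kPa

1.35(4.6) + 0.2(1.7) + 0.2(4.7) = 7.5
q_u = 7.5 kPa.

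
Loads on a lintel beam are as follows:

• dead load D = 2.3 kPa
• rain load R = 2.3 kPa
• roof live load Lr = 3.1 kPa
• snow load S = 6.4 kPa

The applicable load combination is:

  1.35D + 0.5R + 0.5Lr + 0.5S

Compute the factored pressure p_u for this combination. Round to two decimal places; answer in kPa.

1.35(2.3) + 0.5(2.3) + 0.5(3.1) + 0.5(6.4) = 3.11 + 1.15 + 1.55 + 3.20 = 9.01
p_u = 9.01 kPa.

9.01 kPa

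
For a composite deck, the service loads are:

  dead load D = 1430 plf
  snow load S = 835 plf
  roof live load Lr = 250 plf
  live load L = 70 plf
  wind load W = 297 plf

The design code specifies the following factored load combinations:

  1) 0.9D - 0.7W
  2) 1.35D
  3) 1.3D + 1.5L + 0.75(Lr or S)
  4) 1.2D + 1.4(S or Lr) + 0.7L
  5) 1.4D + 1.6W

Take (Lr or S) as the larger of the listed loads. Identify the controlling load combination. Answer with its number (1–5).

Combination 4

(Lr or S) → S = 835 plf; (S or Lr) → S = 835 plf.
1) 0.9(1430) - 0.7(297) = 1079.10
2) 1.35(1430) = 1930.50
3) 1.3(1430) + 1.5(70) + 0.75(835) = 2590.25
4) 1.2(1430) + 1.4(835) + 0.7(70) = 2934.00
5) 1.4(1430) + 1.6(297) = 2477.20
The largest value is 2934.00 plf from combination 4.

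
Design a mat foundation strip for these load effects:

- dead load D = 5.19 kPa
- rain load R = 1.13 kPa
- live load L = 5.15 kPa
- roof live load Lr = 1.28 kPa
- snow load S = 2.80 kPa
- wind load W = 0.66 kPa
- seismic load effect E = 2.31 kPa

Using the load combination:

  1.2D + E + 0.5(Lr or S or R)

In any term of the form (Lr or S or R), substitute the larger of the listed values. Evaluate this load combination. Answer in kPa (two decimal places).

(Lr or S or R) → S = 2.80 kPa.
1.2(5.19) + 1.0(2.31) + 0.5(2.80) = 6.23 + 2.31 + 1.40 = 9.94
q_u = 9.94 kPa.

9.94 kPa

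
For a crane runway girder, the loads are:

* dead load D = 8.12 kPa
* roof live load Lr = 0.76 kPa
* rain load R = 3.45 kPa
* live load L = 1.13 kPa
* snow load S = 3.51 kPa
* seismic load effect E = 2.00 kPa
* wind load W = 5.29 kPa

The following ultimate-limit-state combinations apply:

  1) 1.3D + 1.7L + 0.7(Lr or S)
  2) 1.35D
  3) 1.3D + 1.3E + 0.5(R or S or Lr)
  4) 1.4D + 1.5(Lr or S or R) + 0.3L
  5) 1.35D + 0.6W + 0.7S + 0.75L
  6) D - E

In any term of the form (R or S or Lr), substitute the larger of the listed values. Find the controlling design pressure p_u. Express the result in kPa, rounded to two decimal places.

(Lr or S) → S = 3.51 kPa; (R or S or Lr) → S = 3.51 kPa; (Lr or S or R) → S = 3.51 kPa.
1) 1.3(8.12) + 1.7(1.13) + 0.7(3.51) = 14.93
2) 1.35(8.12) = 10.96
3) 1.3(8.12) + 1.3(2.00) + 0.5(3.51) = 14.91
4) 1.4(8.12) + 1.5(3.51) + 0.3(1.13) = 16.97
5) 1.35(8.12) + 0.6(5.29) + 0.7(3.51) + 0.75(1.13) = 10.96 + 3.17 + 2.46 + 0.85 = 17.44
6) 1.0(8.12) - 1.0(2.00) = 8.12 - 2.00 = 6.12
Combination 5 governs: p_u = 17.44 kPa.

17.44 kPa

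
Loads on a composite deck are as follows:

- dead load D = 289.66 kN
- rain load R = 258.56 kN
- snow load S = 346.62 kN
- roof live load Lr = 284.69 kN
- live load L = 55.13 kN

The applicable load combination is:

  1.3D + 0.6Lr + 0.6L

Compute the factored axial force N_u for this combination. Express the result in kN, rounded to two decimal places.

580.45 kN

1.3(289.66) + 0.6(284.69) + 0.6(55.13) = 580.45
N_u = 580.45 kN.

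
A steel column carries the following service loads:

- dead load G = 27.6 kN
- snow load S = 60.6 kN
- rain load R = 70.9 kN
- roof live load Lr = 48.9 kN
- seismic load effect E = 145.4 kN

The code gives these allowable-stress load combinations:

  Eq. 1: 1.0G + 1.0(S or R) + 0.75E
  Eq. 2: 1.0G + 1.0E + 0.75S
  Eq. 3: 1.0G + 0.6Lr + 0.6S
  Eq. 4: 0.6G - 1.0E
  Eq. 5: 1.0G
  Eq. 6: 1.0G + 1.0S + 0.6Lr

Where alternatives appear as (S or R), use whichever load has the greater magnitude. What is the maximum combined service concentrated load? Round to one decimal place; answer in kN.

(S or R) → R = 70.9 kN.
Eq. 1: 1.0(27.6) + 1.0(70.9) + 0.75(145.4) = 27.6 + 70.9 + 109.1 = 207.6
Eq. 2: 1.0(27.6) + 1.0(145.4) + 0.75(60.6) = 27.6 + 145.4 + 45.5 = 218.5
Eq. 3: 1.0(27.6) + 0.6(48.9) + 0.6(60.6) = 27.6 + 29.3 + 36.4 = 93.3
Eq. 4: 0.6(27.6) - 1.0(145.4) = 16.6 - 145.4 = -128.8
Eq. 5: 1.0(27.6) = 27.6
Eq. 6: 1.0(27.6) + 1.0(60.6) + 0.6(48.9) = 27.6 + 60.6 + 29.3 = 117.5
Maximum is from combination 2.

218.5 kN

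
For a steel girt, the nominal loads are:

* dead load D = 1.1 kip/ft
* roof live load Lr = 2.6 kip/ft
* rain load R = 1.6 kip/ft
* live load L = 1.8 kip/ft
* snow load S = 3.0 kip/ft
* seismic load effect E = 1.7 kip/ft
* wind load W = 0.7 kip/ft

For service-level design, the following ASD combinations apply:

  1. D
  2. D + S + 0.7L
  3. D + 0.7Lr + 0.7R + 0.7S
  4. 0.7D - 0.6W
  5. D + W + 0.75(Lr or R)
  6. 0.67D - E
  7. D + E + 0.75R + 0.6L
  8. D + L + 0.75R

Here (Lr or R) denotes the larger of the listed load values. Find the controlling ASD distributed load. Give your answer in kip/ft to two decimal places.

6.14 kip/ft

(Lr or R) → Lr = 2.6 kip/ft.
1. 1.0(1.1) = 1.10
2. 1.0(1.1) + 1.0(3.0) + 0.7(1.8) = 1.10 + 3.00 + 1.26 = 5.36
3. 1.0(1.1) + 0.7(2.6) + 0.7(1.6) + 0.7(3.0) = 1.10 + 1.82 + 1.12 + 2.10 = 6.14
4. 0.7(1.1) - 0.6(0.7) = 0.77 - 0.42 = 0.35
5. 1.0(1.1) + 1.0(0.7) + 0.75(2.6) = 1.10 + 0.70 + 1.95 = 3.75
6. 0.67(1.1) - 1.0(1.7) = 0.74 - 1.70 = -0.96
7. 1.0(1.1) + 1.0(1.7) + 0.75(1.6) + 0.6(1.8) = 1.10 + 1.70 + 1.20 + 1.08 = 5.08
8. 1.0(1.1) + 1.0(1.8) + 0.75(1.6) = 1.10 + 1.80 + 1.20 = 4.10
Maximum is from combination 3.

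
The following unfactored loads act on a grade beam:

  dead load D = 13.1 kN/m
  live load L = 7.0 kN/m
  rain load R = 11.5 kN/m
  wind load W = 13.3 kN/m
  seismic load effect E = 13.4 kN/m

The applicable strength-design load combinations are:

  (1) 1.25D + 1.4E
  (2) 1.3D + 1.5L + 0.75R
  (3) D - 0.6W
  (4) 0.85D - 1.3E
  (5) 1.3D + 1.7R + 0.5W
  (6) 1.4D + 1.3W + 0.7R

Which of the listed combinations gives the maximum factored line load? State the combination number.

Combination 6

(1) 1.25(13.1) + 1.4(13.4) = 35.1
(2) 1.3(13.1) + 1.5(7.0) + 0.75(11.5) = 36.2
(3) 1.0(13.1) - 0.6(13.3) = 13.1 - 8.0 = 5.1
(4) 0.85(13.1) - 1.3(13.4) = 11.1 - 17.4 = -6.3
(5) 1.3(13.1) + 1.7(11.5) + 0.5(13.3) = 43.2
(6) 1.4(13.1) + 1.3(13.3) + 0.7(11.5) = 18.3 + 17.3 + 8.1 = 43.7
The largest value is 43.7 kN/m from combination 6.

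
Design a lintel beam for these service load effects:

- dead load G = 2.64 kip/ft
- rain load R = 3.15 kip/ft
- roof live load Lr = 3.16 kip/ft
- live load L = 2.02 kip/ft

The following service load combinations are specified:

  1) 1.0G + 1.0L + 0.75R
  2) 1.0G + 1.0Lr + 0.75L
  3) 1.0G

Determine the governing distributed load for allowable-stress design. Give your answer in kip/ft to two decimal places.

1) 1.0(2.64) + 1.0(2.02) + 0.75(3.15) = 2.64 + 2.02 + 2.36 = 7.02
2) 1.0(2.64) + 1.0(3.16) + 0.75(2.02) = 2.64 + 3.16 + 1.52 = 7.32
3) 1.0(2.64) = 2.64
Maximum is from combination 2.

7.32 kip/ft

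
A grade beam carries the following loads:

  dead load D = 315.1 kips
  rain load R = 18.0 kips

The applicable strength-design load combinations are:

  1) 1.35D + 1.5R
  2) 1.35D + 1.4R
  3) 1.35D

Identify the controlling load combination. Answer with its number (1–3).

1) 1.35(315.1) + 1.5(18.0) = 425.39 + 27.00 = 452.39
2) 1.35(315.1) + 1.4(18.0) = 425.39 + 25.20 = 450.59
3) 1.35(315.1) = 425.39
The largest value is 452.39 kips from combination 1.

Combination 1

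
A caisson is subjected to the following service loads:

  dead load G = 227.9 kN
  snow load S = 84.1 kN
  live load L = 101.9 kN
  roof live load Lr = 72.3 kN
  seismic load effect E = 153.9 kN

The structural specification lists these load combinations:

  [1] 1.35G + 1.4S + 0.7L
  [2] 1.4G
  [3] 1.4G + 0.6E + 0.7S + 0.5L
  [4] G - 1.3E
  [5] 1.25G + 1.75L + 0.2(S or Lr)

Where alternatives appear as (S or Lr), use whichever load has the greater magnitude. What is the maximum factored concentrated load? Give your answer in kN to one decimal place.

521.2 kN

(S or Lr) → S = 84.1 kN.
[1] 1.35(227.9) + 1.4(84.1) + 0.7(101.9) = 307.7 + 117.7 + 71.3 = 496.7
[2] 1.4(227.9) = 319.1
[3] 1.4(227.9) + 0.6(153.9) + 0.7(84.1) + 0.5(101.9) = 521.2
[4] 1.0(227.9) - 1.3(153.9) = 227.9 - 200.1 = 27.8
[5] 1.25(227.9) + 1.75(101.9) + 0.2(84.1) = 284.9 + 178.3 + 16.8 = 480.0
Combination 3 governs: P_u = 521.2 kN.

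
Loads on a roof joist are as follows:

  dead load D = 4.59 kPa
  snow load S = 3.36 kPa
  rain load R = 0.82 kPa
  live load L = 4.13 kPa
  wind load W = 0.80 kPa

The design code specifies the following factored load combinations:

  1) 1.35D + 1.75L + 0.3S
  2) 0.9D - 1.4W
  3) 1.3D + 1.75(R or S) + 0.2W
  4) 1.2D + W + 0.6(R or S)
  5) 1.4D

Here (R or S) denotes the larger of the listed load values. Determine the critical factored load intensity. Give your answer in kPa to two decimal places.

14.43 kPa

(R or S) → S = 3.36 kPa.
1) 1.35(4.59) + 1.75(4.13) + 0.3(3.36) = 14.43
2) 0.9(4.59) - 1.4(0.80) = 3.01
3) 1.3(4.59) + 1.75(3.36) + 0.2(0.80) = 12.01
4) 1.2(4.59) + 1.0(0.80) + 0.6(3.36) = 8.32
5) 1.4(4.59) = 6.43
The controlling combination is 1, giving 14.43 kPa.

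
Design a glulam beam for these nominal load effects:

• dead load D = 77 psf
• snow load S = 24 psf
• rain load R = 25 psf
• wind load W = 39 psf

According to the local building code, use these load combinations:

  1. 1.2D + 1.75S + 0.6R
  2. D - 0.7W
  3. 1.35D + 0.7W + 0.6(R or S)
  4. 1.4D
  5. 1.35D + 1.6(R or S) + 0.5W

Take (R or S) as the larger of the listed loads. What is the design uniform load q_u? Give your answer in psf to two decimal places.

(R or S) → R = 25 psf.
1. 1.2(77) + 1.75(24) + 0.6(25) = 149.40
2. 1.0(77) - 0.7(39) = 49.70
3. 1.35(77) + 0.7(39) + 0.6(25) = 146.25
4. 1.4(77) = 107.80
5. 1.35(77) + 1.6(25) + 0.5(39) = 163.45
Maximum is from combination 5.

163.45 psf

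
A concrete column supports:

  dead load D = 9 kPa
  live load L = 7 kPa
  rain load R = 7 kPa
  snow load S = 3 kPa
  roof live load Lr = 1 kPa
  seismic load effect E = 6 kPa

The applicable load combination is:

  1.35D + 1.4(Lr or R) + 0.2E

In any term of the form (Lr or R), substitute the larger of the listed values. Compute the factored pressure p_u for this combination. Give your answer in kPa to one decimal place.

(Lr or R) → R = 7 kPa.
1.35(9) + 1.4(7) + 0.2(6) = 23.2
p_u = 23.2 kPa.

23.2 kPa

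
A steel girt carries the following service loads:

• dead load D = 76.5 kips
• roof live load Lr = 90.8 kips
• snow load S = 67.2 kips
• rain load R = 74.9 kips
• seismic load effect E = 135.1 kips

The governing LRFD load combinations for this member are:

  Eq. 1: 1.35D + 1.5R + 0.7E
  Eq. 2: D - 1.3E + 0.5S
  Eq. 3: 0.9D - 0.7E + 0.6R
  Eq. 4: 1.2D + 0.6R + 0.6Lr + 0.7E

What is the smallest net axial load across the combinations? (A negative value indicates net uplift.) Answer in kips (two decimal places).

Eq. 1: 1.35(76.5) + 1.5(74.9) + 0.7(135.1) = 310.20
Eq. 2: 1.0(76.5) - 1.3(135.1) + 0.5(67.2) = -65.53
Eq. 3: 0.9(76.5) - 0.7(135.1) + 0.6(74.9) = 19.22
Eq. 4: 1.2(76.5) + 0.6(74.9) + 0.6(90.8) + 0.7(135.1) = 285.79
Combination 2 gives the minimum: -65.53 kips.

-65.53 kips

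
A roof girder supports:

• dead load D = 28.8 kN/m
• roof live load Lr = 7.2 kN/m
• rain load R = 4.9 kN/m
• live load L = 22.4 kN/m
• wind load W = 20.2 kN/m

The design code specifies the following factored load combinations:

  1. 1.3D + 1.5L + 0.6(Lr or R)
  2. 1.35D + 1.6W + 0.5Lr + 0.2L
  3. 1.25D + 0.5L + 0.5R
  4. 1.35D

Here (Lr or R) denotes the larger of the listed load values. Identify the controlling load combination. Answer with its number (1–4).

(Lr or R) → Lr = 7.2 kN/m.
1. 1.3(28.8) + 1.5(22.4) + 0.6(7.2) = 75.4
2. 1.35(28.8) + 1.6(20.2) + 0.5(7.2) + 0.2(22.4) = 38.9 + 32.3 + 3.6 + 4.5 = 79.3
3. 1.25(28.8) + 0.5(22.4) + 0.5(4.9) = 36.0 + 11.2 + 2.5 = 49.7
4. 1.35(28.8) = 38.9
The largest value is 79.3 kN/m from combination 2.

Combination 2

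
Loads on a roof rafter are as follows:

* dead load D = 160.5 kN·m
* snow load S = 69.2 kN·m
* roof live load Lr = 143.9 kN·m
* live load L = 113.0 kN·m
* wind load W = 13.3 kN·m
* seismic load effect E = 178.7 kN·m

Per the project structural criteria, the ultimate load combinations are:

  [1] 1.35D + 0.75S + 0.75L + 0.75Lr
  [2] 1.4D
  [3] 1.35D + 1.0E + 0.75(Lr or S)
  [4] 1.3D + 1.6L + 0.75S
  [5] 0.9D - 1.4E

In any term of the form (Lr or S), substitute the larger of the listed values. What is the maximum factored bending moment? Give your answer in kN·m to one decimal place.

503.3 kN·m

(Lr or S) → Lr = 143.9 kN·m.
[1] 1.35(160.5) + 0.75(69.2) + 0.75(113.0) + 0.75(143.9) = 216.7 + 51.9 + 84.8 + 107.9 = 461.3
[2] 1.4(160.5) = 224.7
[3] 1.35(160.5) + 1.0(178.7) + 0.75(143.9) = 216.7 + 178.7 + 107.9 = 503.3
[4] 1.3(160.5) + 1.6(113.0) + 0.75(69.2) = 208.7 + 180.8 + 51.9 = 441.4
[5] 0.9(160.5) - 1.4(178.7) = 144.5 - 250.2 = -105.7
Maximum is from combination 3.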